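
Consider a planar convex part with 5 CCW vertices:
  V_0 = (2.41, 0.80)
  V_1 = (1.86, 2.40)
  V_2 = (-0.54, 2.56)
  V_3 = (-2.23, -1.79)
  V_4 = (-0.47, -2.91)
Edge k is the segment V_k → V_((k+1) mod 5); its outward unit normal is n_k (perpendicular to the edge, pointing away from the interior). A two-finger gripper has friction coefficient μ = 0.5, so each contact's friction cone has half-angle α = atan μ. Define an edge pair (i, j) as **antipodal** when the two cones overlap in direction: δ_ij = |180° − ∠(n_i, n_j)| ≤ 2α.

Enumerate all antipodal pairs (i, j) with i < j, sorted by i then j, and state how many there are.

α = atan 0.5 = 26.57°;  2α = 53.13°
n_0 = (+0.9457, +0.3251)
n_1 = (+0.0665, +0.9978)
n_2 = (-0.9321, +0.3621)
n_3 = (-0.5369, -0.8437)
n_4 = (+0.7899, -0.6132)
  (0,1): δ = 112.78°  ·
  (0,2): δ = 40.20°  ✓
  (0,3): δ = 38.56°  ✓
  (0,4): δ = 123.21°  ·
  (1,2): δ = 107.42°  ·
  (1,3): δ = 28.66°  ✓
  (1,4): δ = 55.99°  ·
  (2,3): δ = 101.24°  ·
  (2,4): δ = 16.59°  ✓
  (3,4): δ = 95.35°  ·
antipodal pairs: 4

count = 4; pairs: (0,2), (0,3), (1,3), (2,4)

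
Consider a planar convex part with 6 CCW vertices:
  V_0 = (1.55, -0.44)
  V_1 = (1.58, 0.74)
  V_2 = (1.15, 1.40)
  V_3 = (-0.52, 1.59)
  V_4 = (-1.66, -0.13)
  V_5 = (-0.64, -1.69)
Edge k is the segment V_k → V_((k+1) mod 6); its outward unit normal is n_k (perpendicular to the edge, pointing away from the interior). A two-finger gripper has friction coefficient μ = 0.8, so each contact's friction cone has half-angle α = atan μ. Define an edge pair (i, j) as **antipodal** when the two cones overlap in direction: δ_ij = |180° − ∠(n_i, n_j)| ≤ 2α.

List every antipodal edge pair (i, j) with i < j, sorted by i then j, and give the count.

α = atan 0.8 = 38.66°;  2α = 77.32°
n_0 = (+0.9997, -0.0254)
n_1 = (+0.8379, +0.5459)
n_2 = (+0.1130, +0.9936)
n_3 = (-0.8335, +0.5525)
n_4 = (-0.8370, -0.5472)
n_5 = (+0.4957, -0.8685)
  (0,1): δ = 145.46°  ·
  (0,2): δ = 95.03°  ·
  (0,3): δ = 32.08°  ✓
  (0,4): δ = 34.63°  ✓
  (0,5): δ = 121.17°  ·
  (1,2): δ = 129.58°  ·
  (1,3): δ = 66.62°  ✓
  (1,4): δ = 0.09°  ✓
  (1,5): δ = 86.63°  ·
  (2,3): δ = 117.05°  ·
  (2,4): δ = 50.33°  ✓
  (2,5): δ = 36.21°  ✓
  (3,4): δ = 113.29°  ·
  (3,5): δ = 26.75°  ✓
  (4,5): δ = 93.46°  ·
antipodal pairs: 7

count = 7; pairs: (0,3), (0,4), (1,3), (1,4), (2,4), (2,5), (3,5)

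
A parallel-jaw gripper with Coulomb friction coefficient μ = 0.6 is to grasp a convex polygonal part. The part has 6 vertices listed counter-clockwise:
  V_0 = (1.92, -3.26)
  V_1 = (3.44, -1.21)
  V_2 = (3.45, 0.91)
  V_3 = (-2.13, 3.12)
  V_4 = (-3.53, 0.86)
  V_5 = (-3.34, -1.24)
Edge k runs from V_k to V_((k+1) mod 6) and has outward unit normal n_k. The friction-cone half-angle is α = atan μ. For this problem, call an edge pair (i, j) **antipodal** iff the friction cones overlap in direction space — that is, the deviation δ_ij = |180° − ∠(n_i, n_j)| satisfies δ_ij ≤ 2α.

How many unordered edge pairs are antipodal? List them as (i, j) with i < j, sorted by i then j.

α = atan 0.6 = 30.96°;  2α = 61.93°
n_0 = (+0.8033, -0.5956)
n_1 = (+1.0000, -0.0047)
n_2 = (+0.3682, +0.9297)
n_3 = (-0.8501, +0.5266)
n_4 = (-0.9959, -0.0901)
n_5 = (-0.3585, -0.9335)
  (0,1): δ = 143.71°  ·
  (0,2): δ = 75.05°  ·
  (0,3): δ = 4.78°  ✓
  (0,4): δ = 41.73°  ✓
  (0,5): δ = 105.55°  ·
  (1,2): δ = 111.34°  ·
  (1,3): δ = 31.51°  ✓
  (1,4): δ = 5.44°  ✓
  (1,5): δ = 69.26°  ·
  (2,3): δ = 100.17°  ·
  (2,4): δ = 63.22°  ·
  (2,5): δ = 0.60°  ✓
  (3,4): δ = 143.05°  ·
  (3,5): δ = 79.23°  ·
  (4,5): δ = 116.18°  ·
antipodal pairs: 5

count = 5; pairs: (0,3), (0,4), (1,3), (1,4), (2,5)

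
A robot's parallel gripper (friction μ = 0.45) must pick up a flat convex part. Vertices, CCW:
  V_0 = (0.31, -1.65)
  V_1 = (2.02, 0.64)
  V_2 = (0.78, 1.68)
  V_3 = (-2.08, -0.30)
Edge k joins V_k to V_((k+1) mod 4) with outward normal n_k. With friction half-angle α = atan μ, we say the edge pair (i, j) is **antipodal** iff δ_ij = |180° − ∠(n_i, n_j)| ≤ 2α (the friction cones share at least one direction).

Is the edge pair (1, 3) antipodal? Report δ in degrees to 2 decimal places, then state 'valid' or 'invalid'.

δ = 10.53°, valid

α = atan 0.45 = 24.23°;  2α = 48.46°
edge 1: e_1 = (-1.24, +1.04);  n_1 = (+0.6426, +0.7662)
edge 3: e_3 = (+2.39, -1.35);  n_3 = (-0.4918, -0.8707)
∠(n_1, n_3) = 169.47°
δ = |180° − 169.47°| = 10.53°
10.53° ≤ 2α = 48.46°  →  valid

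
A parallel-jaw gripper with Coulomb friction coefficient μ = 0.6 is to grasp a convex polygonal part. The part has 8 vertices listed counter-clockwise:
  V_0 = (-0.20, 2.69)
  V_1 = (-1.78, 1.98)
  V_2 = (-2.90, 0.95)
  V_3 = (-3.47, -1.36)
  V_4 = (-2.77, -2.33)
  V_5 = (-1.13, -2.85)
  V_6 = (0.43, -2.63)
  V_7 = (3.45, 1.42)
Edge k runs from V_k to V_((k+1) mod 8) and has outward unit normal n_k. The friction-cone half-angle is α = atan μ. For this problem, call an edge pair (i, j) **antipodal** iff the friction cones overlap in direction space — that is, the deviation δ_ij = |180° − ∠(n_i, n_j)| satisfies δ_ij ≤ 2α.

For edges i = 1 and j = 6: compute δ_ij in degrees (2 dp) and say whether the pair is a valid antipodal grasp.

δ = 10.69°, valid

α = atan 0.6 = 30.96°;  2α = 61.93°
edge 1: e_1 = (-1.12, -1.03);  n_1 = (-0.6769, +0.7361)
edge 6: e_6 = (+3.02, +4.05);  n_6 = (+0.8017, -0.5978)
∠(n_1, n_6) = 169.31°
δ = |180° − 169.31°| = 10.69°
10.69° ≤ 2α = 61.93°  →  valid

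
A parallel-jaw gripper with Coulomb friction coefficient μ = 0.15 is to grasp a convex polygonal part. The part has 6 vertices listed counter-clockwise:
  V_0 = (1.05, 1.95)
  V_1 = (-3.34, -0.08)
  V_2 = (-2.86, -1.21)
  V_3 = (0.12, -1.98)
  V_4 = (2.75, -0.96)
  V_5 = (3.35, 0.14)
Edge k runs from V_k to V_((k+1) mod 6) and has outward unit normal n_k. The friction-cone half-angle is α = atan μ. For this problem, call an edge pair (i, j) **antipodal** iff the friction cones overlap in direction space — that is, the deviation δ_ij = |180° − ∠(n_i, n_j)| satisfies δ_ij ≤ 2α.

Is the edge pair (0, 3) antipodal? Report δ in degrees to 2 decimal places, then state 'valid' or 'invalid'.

α = atan 0.15 = 8.53°;  2α = 17.06°
edge 0: e_0 = (-4.39, -2.03);  n_0 = (-0.4197, +0.9077)
edge 3: e_3 = (+2.63, +1.02);  n_3 = (+0.3616, -0.9323)
∠(n_0, n_3) = 176.38°
δ = |180° − 176.38°| = 3.62°
3.62° ≤ 2α = 17.06°  →  valid

δ = 3.62°, valid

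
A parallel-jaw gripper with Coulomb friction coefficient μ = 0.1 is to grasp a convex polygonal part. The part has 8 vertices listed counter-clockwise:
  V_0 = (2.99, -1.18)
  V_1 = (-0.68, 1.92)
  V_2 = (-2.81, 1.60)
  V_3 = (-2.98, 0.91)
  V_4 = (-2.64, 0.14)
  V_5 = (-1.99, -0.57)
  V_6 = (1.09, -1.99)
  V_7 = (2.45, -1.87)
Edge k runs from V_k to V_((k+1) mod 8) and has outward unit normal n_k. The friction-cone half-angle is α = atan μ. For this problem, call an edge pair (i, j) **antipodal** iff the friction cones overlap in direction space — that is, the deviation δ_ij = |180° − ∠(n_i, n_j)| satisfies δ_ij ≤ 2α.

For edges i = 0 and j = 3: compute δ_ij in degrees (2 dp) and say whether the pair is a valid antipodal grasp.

δ = 25.99°, invalid

α = atan 0.1 = 5.71°;  2α = 11.42°
edge 0: e_0 = (-3.67, +3.10);  n_0 = (+0.6453, +0.7639)
edge 3: e_3 = (+0.34, -0.77);  n_3 = (-0.9148, -0.4039)
∠(n_0, n_3) = 154.01°
δ = |180° − 154.01°| = 25.99°
25.99° > 2α = 11.42°  →  invalid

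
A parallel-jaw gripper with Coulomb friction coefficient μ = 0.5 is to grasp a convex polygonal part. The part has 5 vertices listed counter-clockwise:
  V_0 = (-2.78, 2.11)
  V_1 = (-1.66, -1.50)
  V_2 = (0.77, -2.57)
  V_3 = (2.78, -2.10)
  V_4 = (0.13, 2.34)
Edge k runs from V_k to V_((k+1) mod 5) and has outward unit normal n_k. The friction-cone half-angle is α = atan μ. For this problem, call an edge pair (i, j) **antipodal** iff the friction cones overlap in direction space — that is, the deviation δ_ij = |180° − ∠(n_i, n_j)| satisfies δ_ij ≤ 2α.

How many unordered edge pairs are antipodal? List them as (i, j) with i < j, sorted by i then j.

α = atan 0.5 = 26.57°;  2α = 53.13°
n_0 = (-0.9551, -0.2963)
n_1 = (-0.4030, -0.9152)
n_2 = (+0.2277, -0.9737)
n_3 = (+0.8587, +0.5125)
n_4 = (-0.0788, +0.9969)
  (0,1): δ = 131.00°  ·
  (0,2): δ = 94.08°  ·
  (0,3): δ = 13.59°  ✓
  (0,4): δ = 77.28°  ·
  (1,2): δ = 143.07°  ·
  (1,3): δ = 35.40°  ✓
  (1,4): δ = 28.28°  ✓
  (2,3): δ = 72.33°  ·
  (2,4): δ = 8.64°  ✓
  (3,4): δ = 116.31°  ·
antipodal pairs: 4

count = 4; pairs: (0,3), (1,3), (1,4), (2,4)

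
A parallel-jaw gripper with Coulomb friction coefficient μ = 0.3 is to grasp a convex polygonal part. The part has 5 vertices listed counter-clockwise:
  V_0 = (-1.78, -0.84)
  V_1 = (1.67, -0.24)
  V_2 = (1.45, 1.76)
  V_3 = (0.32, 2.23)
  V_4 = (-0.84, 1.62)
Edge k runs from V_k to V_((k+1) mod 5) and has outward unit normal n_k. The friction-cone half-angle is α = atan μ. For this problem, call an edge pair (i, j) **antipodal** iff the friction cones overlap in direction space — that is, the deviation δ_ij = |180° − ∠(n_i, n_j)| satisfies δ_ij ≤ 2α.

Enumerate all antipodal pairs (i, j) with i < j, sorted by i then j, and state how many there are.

count = 3; pairs: (0,2), (0,3), (1,4)

α = atan 0.3 = 16.70°;  2α = 33.40°
n_0 = (+0.1713, -0.9852)
n_1 = (+0.9940, +0.1093)
n_2 = (+0.3840, +0.9233)
n_3 = (-0.4654, +0.8851)
n_4 = (-0.9341, +0.3569)
  (0,1): δ = 93.59°  ·
  (0,2): δ = 32.45°  ✓
  (0,3): δ = 17.87°  ✓
  (0,4): δ = 59.22°  ·
  (1,2): δ = 118.86°  ·
  (1,3): δ = 68.54°  ·
  (1,4): δ = 27.19°  ✓
  (2,3): δ = 129.68°  ·
  (2,4): δ = 88.33°  ·
  (3,4): δ = 138.65°  ·
antipodal pairs: 3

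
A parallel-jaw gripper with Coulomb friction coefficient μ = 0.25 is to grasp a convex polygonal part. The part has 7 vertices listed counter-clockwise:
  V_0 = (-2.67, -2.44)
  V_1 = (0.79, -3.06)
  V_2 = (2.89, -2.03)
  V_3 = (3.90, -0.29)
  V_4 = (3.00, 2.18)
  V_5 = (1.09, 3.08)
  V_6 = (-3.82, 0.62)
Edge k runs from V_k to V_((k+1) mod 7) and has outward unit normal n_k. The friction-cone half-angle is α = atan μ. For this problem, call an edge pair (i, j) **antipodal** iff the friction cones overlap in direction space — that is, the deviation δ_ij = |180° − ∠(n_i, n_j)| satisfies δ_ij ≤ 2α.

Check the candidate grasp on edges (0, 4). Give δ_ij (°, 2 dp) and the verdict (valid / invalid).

α = atan 0.25 = 14.04°;  2α = 28.07°
edge 0: e_0 = (+3.46, -0.62);  n_0 = (-0.1764, -0.9843)
edge 4: e_4 = (-1.91, +0.90);  n_4 = (+0.4263, +0.9046)
∠(n_0, n_4) = 164.93°
δ = |180° − 164.93°| = 15.07°
15.07° ≤ 2α = 28.07°  →  valid

δ = 15.07°, valid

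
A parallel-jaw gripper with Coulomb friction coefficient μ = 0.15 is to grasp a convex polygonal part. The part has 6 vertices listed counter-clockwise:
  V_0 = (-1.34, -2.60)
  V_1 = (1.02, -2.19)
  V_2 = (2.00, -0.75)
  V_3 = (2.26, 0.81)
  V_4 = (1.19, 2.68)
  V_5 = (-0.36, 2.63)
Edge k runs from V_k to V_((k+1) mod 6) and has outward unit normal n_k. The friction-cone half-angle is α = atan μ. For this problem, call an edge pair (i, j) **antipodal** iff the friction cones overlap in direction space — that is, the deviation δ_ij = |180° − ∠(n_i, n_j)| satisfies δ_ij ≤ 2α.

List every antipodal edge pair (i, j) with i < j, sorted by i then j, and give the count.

α = atan 0.15 = 8.53°;  2α = 17.06°
n_0 = (+0.1712, -0.9852)
n_1 = (+0.8267, -0.5626)
n_2 = (+0.9864, -0.1644)
n_3 = (+0.8680, +0.4966)
n_4 = (-0.0322, +0.9995)
n_5 = (-0.9829, +0.1842)
  (0,1): δ = 134.09°  ·
  (0,2): δ = 109.32°  ·
  (0,3): δ = 70.08°  ·
  (0,4): δ = 8.01°  ✓
  (0,5): δ = 69.53°  ·
  (1,2): δ = 155.22°  ·
  (1,3): δ = 115.98°  ·
  (1,4): δ = 53.91°  ·
  (1,5): δ = 23.62°  ·
  (2,3): δ = 140.76°  ·
  (2,4): δ = 78.69°  ·
  (2,5): δ = 1.15°  ✓
  (3,4): δ = 117.93°  ·
  (3,5): δ = 40.39°  ·
  (4,5): δ = 102.46°  ·
antipodal pairs: 2

count = 2; pairs: (0,4), (2,5)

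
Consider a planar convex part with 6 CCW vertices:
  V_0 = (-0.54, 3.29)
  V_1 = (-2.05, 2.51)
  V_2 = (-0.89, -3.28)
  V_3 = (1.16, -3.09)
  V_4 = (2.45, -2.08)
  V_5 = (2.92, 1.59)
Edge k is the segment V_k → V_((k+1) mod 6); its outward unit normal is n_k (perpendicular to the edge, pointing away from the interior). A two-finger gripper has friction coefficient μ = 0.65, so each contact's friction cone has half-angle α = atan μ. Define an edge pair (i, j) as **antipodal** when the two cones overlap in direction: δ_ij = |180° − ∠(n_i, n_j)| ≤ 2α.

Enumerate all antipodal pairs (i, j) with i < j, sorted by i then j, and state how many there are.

α = atan 0.65 = 33.02°;  2α = 66.05°
n_0 = (-0.4589, +0.8885)
n_1 = (-0.9805, -0.1964)
n_2 = (+0.0923, -0.9957)
n_3 = (+0.6165, -0.7874)
n_4 = (+0.9919, -0.1270)
n_5 = (+0.4410, +0.8975)
  (0,1): δ = 105.99°  ·
  (0,2): δ = 22.02°  ✓
  (0,3): δ = 10.74°  ✓
  (0,4): δ = 55.38°  ✓
  (0,5): δ = 126.51°  ·
  (1,2): δ = 96.03°  ·
  (1,3): δ = 63.27°  ✓
  (1,4): δ = 18.63°  ✓
  (1,5): δ = 52.50°  ✓
  (2,3): δ = 147.24°  ·
  (2,4): δ = 102.59°  ·
  (2,5): δ = 31.46°  ✓
  (3,4): δ = 135.36°  ·
  (3,5): δ = 64.23°  ✓
  (4,5): δ = 108.87°  ·
antipodal pairs: 8

count = 8; pairs: (0,2), (0,3), (0,4), (1,3), (1,4), (1,5), (2,5), (3,5)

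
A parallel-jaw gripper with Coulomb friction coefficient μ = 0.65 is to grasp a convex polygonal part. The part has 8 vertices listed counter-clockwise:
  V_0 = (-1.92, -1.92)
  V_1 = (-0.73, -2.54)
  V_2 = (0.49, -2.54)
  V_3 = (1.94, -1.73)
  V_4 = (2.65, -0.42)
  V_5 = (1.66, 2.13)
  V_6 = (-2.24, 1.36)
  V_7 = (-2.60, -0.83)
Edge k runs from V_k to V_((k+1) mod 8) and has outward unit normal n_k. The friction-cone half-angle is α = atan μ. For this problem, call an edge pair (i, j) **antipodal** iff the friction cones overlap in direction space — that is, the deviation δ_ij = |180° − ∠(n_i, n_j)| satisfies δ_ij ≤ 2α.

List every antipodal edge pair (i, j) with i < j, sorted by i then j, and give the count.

count = 10; pairs: (0,4), (0,5), (1,5), (2,5), (2,6), (3,5), (3,6), (3,7), (4,6), (4,7)

α = atan 0.65 = 33.02°;  2α = 66.05°
n_0 = (-0.4621, -0.8869)
n_1 = (+0.0000, -1.0000)
n_2 = (+0.4877, -0.8730)
n_3 = (+0.8792, -0.4765)
n_4 = (+0.9322, +0.3619)
n_5 = (-0.1937, +0.9811)
n_6 = (-0.9868, +0.1622)
n_7 = (-0.8484, -0.5293)
  (0,1): δ = 152.48°  ·
  (0,2): δ = 123.29°  ·
  (0,3): δ = 90.94°  ·
  (0,4): δ = 41.26°  ✓
  (0,5): δ = 38.69°  ✓
  (0,6): δ = 108.18°  ·
  (0,7): δ = 149.48°  ·
  (1,2): δ = 150.81°  ·
  (1,3): δ = 118.46°  ·
  (1,4): δ = 68.78°  ·
  (1,5): δ = 11.17°  ✓
  (1,6): δ = 80.67°  ·
  (1,7): δ = 121.96°  ·
  (2,3): δ = 147.65°  ·
  (2,4): δ = 97.97°  ·
  (2,5): δ = 18.02°  ✓
  (2,6): δ = 51.48°  ✓
  (2,7): δ = 92.77°  ·
  (3,4): δ = 130.33°  ·
  (3,5): δ = 50.37°  ✓
  (3,6): δ = 19.12°  ✓
  (3,7): δ = 60.42°  ✓
  (4,5): δ = 100.05°  ·
  (4,6): δ = 30.55°  ✓
  (4,7): δ = 10.74°  ✓
  (5,6): δ = 110.50°  ·
  (5,7): δ = 69.21°  ·
  (6,7): δ = 138.71°  ·
antipodal pairs: 10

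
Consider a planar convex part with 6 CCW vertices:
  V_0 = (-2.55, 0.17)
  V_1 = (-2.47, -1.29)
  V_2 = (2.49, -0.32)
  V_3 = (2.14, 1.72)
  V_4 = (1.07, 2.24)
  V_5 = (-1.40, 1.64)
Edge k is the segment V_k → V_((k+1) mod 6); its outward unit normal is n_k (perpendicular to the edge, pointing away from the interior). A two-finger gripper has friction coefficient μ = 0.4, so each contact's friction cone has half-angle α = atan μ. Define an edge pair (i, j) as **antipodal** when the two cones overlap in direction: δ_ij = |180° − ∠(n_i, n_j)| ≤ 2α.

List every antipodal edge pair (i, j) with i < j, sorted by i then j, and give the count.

count = 4; pairs: (0,2), (1,3), (1,4), (1,5)

α = atan 0.4 = 21.80°;  2α = 43.60°
n_0 = (-0.9985, -0.0547)
n_1 = (+0.1919, -0.9814)
n_2 = (+0.9856, +0.1691)
n_3 = (+0.4371, +0.8994)
n_4 = (-0.2361, +0.9717)
n_5 = (-0.7876, +0.6162)
  (0,1): δ = 82.07°  ·
  (0,2): δ = 6.60°  ✓
  (0,3): δ = 60.94°  ·
  (0,4): δ = 100.52°  ·
  (0,5): δ = 138.83°  ·
  (1,2): δ = 91.33°  ·
  (1,3): δ = 36.98°  ✓
  (1,4): δ = 2.59°  ✓
  (1,5): δ = 40.90°  ✓
  (2,3): δ = 125.65°  ·
  (2,4): δ = 86.08°  ·
  (2,5): δ = 47.77°  ·
  (3,4): δ = 140.43°  ·
  (3,5): δ = 102.12°  ·
  (4,5): δ = 141.69°  ·
antipodal pairs: 4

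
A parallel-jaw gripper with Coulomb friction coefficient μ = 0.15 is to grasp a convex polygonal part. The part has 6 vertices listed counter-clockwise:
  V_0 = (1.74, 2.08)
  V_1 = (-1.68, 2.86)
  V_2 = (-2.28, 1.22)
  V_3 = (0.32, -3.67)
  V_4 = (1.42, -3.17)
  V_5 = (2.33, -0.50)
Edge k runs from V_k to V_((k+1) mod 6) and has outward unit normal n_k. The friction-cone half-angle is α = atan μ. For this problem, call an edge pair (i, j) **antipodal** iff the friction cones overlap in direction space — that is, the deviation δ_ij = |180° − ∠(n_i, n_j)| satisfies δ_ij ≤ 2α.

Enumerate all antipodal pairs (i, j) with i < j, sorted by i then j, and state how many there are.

α = atan 0.15 = 8.53°;  2α = 17.06°
n_0 = (+0.2224, +0.9750)
n_1 = (-0.9391, +0.3436)
n_2 = (-0.8830, -0.4695)
n_3 = (+0.4138, -0.9104)
n_4 = (+0.9465, -0.3226)
n_5 = (+0.9748, +0.2229)
  (0,1): δ = 97.25°  ·
  (0,2): δ = 49.15°  ·
  (0,3): δ = 37.29°  ·
  (0,4): δ = 84.03°  ·
  (0,5): δ = 115.73°  ·
  (1,2): δ = 131.91°  ·
  (1,3): δ = 45.46°  ·
  (1,4): δ = 1.27°  ✓
  (1,5): δ = 32.98°  ·
  (2,3): δ = 93.56°  ·
  (2,4): δ = 46.82°  ·
  (2,5): δ = 15.12°  ✓
  (3,4): δ = 133.26°  ·
  (3,5): δ = 101.56°  ·
  (4,5): δ = 148.30°  ·
antipodal pairs: 2

count = 2; pairs: (1,4), (2,5)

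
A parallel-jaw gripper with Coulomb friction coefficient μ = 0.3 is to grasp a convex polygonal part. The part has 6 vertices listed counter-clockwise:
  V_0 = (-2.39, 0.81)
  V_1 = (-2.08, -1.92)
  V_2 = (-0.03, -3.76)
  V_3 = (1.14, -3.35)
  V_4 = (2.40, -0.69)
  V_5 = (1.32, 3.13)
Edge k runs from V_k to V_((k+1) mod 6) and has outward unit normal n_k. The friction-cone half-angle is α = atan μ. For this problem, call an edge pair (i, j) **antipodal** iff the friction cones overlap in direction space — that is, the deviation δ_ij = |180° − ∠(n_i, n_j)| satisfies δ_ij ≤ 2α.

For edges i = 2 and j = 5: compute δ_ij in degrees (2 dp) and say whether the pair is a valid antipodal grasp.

α = atan 0.3 = 16.70°;  2α = 33.40°
edge 2: e_2 = (+1.17, +0.41);  n_2 = (+0.3307, -0.9437)
edge 5: e_5 = (-3.71, -2.32);  n_5 = (-0.5302, +0.8479)
∠(n_2, n_5) = 167.29°
δ = |180° − 167.29°| = 12.71°
12.71° ≤ 2α = 33.40°  →  valid

δ = 12.71°, valid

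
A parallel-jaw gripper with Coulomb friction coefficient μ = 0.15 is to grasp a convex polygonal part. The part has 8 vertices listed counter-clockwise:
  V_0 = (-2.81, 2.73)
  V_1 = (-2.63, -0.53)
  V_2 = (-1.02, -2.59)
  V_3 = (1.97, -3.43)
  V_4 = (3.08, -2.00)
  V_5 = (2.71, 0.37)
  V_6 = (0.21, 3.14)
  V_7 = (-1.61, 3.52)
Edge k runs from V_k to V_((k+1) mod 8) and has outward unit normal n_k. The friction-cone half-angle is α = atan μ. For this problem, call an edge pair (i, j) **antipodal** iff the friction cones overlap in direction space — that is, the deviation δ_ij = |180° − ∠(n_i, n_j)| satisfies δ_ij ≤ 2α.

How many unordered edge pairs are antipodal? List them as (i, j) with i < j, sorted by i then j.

count = 3; pairs: (0,4), (1,5), (2,6)

α = atan 0.15 = 8.53°;  2α = 17.06°
n_0 = (-0.9985, -0.0551)
n_1 = (-0.7879, -0.6158)
n_2 = (-0.2705, -0.9627)
n_3 = (+0.7899, -0.6132)
n_4 = (+0.9880, +0.1542)
n_5 = (+0.7424, +0.6700)
n_6 = (+0.2044, +0.9789)
n_7 = (-0.5499, +0.8352)
  (0,1): δ = 145.15°  ·
  (0,2): δ = 108.85°  ·
  (0,3): δ = 40.98°  ·
  (0,4): δ = 5.71°  ✓
  (0,5): δ = 38.91°  ·
  (0,6): δ = 75.05°  ·
  (0,7): δ = 120.20°  ·
  (1,2): δ = 143.70°  ·
  (1,3): δ = 75.83°  ·
  (1,4): δ = 29.14°  ·
  (1,5): δ = 4.06°  ✓
  (1,6): δ = 40.20°  ·
  (1,7): δ = 85.35°  ·
  (2,3): δ = 112.13°  ·
  (2,4): δ = 65.43°  ·
  (2,5): δ = 32.24°  ·
  (2,6): δ = 3.90°  ✓
  (2,7): δ = 49.05°  ·
  (3,4): δ = 133.31°  ·
  (3,5): δ = 100.11°  ·
  (3,6): δ = 63.97°  ·
  (3,7): δ = 18.82°  ·
  (4,5): δ = 146.81°  ·
  (4,6): δ = 110.67°  ·
  (4,7): δ = 65.52°  ·
  (5,6): δ = 143.86°  ·
  (5,7): δ = 98.71°  ·
  (6,7): δ = 134.85°  ·
antipodal pairs: 3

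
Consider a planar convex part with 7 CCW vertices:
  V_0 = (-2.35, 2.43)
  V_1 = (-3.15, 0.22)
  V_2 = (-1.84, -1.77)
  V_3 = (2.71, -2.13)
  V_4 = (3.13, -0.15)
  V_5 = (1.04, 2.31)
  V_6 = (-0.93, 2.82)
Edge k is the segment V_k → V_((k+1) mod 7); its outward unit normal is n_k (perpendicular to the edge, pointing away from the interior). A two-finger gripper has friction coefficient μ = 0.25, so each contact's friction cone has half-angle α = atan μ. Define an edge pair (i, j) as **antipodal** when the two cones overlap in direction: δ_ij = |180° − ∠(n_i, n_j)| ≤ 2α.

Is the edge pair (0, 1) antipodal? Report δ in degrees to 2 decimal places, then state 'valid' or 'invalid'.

δ = 126.74°, invalid

α = atan 0.25 = 14.04°;  2α = 28.07°
edge 0: e_0 = (-0.80, -2.21);  n_0 = (-0.9403, +0.3404)
edge 1: e_1 = (+1.31, -1.99);  n_1 = (-0.8353, -0.5498)
∠(n_0, n_1) = 53.26°
δ = |180° − 53.26°| = 126.74°
126.74° > 2α = 28.07°  →  invalid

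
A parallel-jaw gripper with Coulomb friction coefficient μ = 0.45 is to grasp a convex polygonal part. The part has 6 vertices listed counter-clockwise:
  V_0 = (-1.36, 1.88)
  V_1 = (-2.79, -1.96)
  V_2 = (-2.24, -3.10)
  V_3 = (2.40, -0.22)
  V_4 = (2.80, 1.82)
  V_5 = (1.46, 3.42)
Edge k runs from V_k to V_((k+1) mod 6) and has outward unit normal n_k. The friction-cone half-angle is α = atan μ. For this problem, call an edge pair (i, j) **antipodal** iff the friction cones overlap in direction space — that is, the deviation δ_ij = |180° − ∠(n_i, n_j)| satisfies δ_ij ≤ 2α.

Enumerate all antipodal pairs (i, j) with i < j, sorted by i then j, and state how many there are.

α = atan 0.45 = 24.23°;  2α = 48.46°
n_0 = (-0.9371, +0.3490)
n_1 = (-0.9007, -0.4345)
n_2 = (+0.5274, -0.8496)
n_3 = (+0.9813, -0.1924)
n_4 = (+0.7666, +0.6421)
n_5 = (-0.4793, +0.8777)
  (0,1): δ = 133.82°  ·
  (0,2): δ = 37.75°  ✓
  (0,3): δ = 9.33°  ✓
  (0,4): δ = 60.37°  ·
  (0,5): δ = 139.06°  ·
  (1,2): δ = 83.93°  ·
  (1,3): δ = 36.85°  ✓
  (1,4): δ = 14.19°  ✓
  (1,5): δ = 92.88°  ·
  (2,3): δ = 132.92°  ·
  (2,4): δ = 81.88°  ·
  (2,5): δ = 3.19°  ✓
  (3,4): δ = 128.96°  ·
  (3,5): δ = 50.27°  ·
  (4,5): δ = 101.31°  ·
antipodal pairs: 5

count = 5; pairs: (0,2), (0,3), (1,3), (1,4), (2,5)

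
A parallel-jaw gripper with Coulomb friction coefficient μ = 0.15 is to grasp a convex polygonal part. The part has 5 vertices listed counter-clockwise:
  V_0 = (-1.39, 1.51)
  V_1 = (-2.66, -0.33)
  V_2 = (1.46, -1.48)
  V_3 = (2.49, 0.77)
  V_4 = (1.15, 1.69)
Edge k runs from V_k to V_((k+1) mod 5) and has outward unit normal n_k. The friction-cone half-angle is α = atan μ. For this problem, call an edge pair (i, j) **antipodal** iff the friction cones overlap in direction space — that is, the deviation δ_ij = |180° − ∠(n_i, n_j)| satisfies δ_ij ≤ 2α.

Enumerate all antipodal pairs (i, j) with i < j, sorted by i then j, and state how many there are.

count = 1; pairs: (0,2)

α = atan 0.15 = 8.53°;  2α = 17.06°
n_0 = (-0.8230, +0.5680)
n_1 = (-0.2688, -0.9632)
n_2 = (+0.9093, -0.4162)
n_3 = (+0.5660, +0.8244)
n_4 = (-0.0707, +0.9975)
  (0,1): δ = 70.98°  ·
  (0,2): δ = 10.02°  ✓
  (0,3): δ = 90.14°  ·
  (0,4): δ = 128.67°  ·
  (1,2): δ = 99.00°  ·
  (1,3): δ = 18.88°  ·
  (1,4): δ = 19.65°  ·
  (2,3): δ = 99.87°  ·
  (2,4): δ = 61.35°  ·
  (3,4): δ = 141.47°  ·
antipodal pairs: 1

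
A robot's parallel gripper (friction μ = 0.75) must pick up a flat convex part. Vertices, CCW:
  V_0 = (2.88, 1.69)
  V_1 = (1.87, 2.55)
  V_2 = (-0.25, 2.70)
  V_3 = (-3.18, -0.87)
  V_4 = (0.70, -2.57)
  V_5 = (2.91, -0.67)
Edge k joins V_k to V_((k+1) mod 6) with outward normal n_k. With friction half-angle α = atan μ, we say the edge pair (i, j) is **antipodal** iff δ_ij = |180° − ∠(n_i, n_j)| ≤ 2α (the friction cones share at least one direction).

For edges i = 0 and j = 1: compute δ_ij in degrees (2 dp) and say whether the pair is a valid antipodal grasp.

δ = 143.63°, invalid

α = atan 0.75 = 36.87°;  2α = 73.74°
edge 0: e_0 = (-1.01, +0.86);  n_0 = (+0.6483, +0.7614)
edge 1: e_1 = (-2.12, +0.15);  n_1 = (+0.0706, +0.9975)
∠(n_0, n_1) = 36.37°
δ = |180° − 36.37°| = 143.63°
143.63° > 2α = 73.74°  →  invalid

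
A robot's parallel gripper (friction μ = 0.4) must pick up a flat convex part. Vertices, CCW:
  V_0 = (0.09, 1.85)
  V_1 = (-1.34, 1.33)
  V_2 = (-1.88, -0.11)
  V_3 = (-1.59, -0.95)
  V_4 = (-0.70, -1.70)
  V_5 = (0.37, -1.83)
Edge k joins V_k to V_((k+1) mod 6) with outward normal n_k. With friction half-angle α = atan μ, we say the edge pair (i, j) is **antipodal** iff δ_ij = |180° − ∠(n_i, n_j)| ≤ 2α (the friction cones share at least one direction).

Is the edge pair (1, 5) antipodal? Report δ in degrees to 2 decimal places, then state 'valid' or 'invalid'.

δ = 24.91°, valid

α = atan 0.4 = 21.80°;  2α = 43.60°
edge 1: e_1 = (-0.54, -1.44);  n_1 = (-0.9363, +0.3511)
edge 5: e_5 = (-0.28, +3.68);  n_5 = (+0.9971, +0.0759)
∠(n_1, n_5) = 155.09°
δ = |180° − 155.09°| = 24.91°
24.91° ≤ 2α = 43.60°  →  valid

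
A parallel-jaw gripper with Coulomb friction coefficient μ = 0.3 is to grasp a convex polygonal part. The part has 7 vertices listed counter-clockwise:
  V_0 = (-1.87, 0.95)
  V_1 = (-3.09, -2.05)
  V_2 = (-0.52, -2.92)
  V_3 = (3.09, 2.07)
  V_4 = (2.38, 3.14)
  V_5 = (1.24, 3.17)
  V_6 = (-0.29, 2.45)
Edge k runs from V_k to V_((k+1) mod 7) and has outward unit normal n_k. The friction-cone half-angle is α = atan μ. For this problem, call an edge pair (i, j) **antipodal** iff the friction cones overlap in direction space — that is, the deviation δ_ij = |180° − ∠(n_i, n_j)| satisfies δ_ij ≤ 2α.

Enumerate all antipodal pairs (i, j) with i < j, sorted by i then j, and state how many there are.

count = 4; pairs: (0,2), (1,4), (2,5), (2,6)

α = atan 0.3 = 16.70°;  2α = 33.40°
n_0 = (-0.9263, +0.3767)
n_1 = (-0.3206, -0.9472)
n_2 = (+0.8102, -0.5861)
n_3 = (+0.8332, +0.5529)
n_4 = (+0.0263, +0.9997)
n_5 = (-0.4258, +0.9048)
n_6 = (-0.6885, +0.7252)
  (0,1): δ = 86.57°  ·
  (0,2): δ = 13.75°  ✓
  (0,3): δ = 55.70°  ·
  (0,4): δ = 110.62°  ·
  (0,5): δ = 137.33°  ·
  (0,6): δ = 155.64°  ·
  (1,2): δ = 107.18°  ·
  (1,3): δ = 37.73°  ·
  (1,4): δ = 17.19°  ✓
  (1,5): δ = 43.90°  ·
  (1,6): δ = 62.21°  ·
  (2,3): δ = 110.55°  ·
  (2,4): δ = 55.62°  ·
  (2,5): δ = 28.92°  ✓
  (2,6): δ = 10.60°  ✓
  (3,4): δ = 125.07°  ·
  (3,5): δ = 98.37°  ·
  (3,6): δ = 80.05°  ·
  (4,5): δ = 153.29°  ·
  (4,6): δ = 134.98°  ·
  (5,6): δ = 161.69°  ·
antipodal pairs: 4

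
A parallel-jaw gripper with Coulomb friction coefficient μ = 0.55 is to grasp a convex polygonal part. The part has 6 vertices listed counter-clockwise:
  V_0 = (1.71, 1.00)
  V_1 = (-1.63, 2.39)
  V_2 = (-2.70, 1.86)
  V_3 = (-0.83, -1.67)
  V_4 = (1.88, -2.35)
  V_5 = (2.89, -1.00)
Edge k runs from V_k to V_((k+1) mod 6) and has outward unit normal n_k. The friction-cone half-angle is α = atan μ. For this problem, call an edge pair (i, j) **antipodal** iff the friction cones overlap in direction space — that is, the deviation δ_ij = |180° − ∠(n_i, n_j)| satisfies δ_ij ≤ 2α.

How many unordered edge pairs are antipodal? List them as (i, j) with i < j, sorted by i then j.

count = 6; pairs: (0,2), (0,3), (1,3), (1,4), (2,5), (3,5)

α = atan 0.55 = 28.81°;  2α = 57.62°
n_0 = (+0.3842, +0.9232)
n_1 = (-0.4439, +0.8961)
n_2 = (-0.8837, -0.4681)
n_3 = (-0.2434, -0.9699)
n_4 = (+0.8007, -0.5991)
n_5 = (+0.8613, +0.5081)
  (0,1): δ = 131.05°  ·
  (0,2): δ = 39.49°  ✓
  (0,3): δ = 8.51°  ✓
  (0,4): δ = 75.79°  ·
  (0,5): δ = 143.14°  ·
  (1,2): δ = 88.44°  ·
  (1,3): δ = 40.44°  ✓
  (1,4): δ = 26.85°  ✓
  (1,5): δ = 94.19°  ·
  (2,3): δ = 132.00°  ·
  (2,4): δ = 64.71°  ·
  (2,5): δ = 2.63°  ✓
  (3,4): δ = 112.72°  ·
  (3,5): δ = 45.37°  ✓
  (4,5): δ = 112.66°  ·
antipodal pairs: 6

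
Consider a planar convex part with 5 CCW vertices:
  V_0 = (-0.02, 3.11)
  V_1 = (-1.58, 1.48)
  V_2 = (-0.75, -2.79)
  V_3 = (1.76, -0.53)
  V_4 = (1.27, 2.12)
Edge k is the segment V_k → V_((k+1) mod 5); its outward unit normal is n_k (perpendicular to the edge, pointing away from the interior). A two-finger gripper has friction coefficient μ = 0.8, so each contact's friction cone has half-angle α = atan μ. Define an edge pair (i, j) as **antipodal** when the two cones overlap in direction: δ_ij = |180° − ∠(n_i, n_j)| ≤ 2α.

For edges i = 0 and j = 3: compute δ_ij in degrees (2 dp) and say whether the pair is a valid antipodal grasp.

α = atan 0.8 = 38.66°;  2α = 77.32°
edge 0: e_0 = (-1.56, -1.63);  n_0 = (-0.7224, +0.6914)
edge 3: e_3 = (-0.49, +2.65);  n_3 = (+0.9833, +0.1818)
∠(n_0, n_3) = 125.78°
δ = |180° − 125.78°| = 54.22°
54.22° ≤ 2α = 77.32°  →  valid

δ = 54.22°, valid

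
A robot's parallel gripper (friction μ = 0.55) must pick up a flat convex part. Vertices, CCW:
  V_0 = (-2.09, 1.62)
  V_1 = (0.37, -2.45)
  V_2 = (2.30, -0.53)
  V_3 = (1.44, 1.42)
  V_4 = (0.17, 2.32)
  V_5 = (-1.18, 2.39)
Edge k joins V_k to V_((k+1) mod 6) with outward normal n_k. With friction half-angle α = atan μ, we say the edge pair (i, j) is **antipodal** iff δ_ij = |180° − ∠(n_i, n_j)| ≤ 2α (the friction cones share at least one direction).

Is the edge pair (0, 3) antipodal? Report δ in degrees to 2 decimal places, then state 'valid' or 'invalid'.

δ = 23.53°, valid

α = atan 0.55 = 28.81°;  2α = 57.62°
edge 0: e_0 = (+2.46, -4.07);  n_0 = (-0.8558, -0.5173)
edge 3: e_3 = (-1.27, +0.90);  n_3 = (+0.5782, +0.8159)
∠(n_0, n_3) = 156.47°
δ = |180° − 156.47°| = 23.53°
23.53° ≤ 2α = 57.62°  →  valid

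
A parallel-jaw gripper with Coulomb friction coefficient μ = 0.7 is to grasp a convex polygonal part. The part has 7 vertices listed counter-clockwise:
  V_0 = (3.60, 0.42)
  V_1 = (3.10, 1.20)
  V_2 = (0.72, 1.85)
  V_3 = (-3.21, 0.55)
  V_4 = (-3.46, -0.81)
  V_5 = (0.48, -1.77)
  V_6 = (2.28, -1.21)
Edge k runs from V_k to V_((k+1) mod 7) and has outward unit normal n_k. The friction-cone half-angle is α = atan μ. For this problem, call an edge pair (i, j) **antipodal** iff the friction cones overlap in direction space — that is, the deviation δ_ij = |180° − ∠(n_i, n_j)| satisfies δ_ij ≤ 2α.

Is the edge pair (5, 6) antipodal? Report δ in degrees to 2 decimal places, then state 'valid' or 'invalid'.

α = atan 0.7 = 34.99°;  2α = 69.98°
edge 5: e_5 = (+1.80, +0.56);  n_5 = (+0.2971, -0.9549)
edge 6: e_6 = (+1.32, +1.63);  n_6 = (+0.7771, -0.6293)
∠(n_5, n_6) = 33.72°
δ = |180° − 33.72°| = 146.28°
146.28° > 2α = 69.98°  →  invalid

δ = 146.28°, invalid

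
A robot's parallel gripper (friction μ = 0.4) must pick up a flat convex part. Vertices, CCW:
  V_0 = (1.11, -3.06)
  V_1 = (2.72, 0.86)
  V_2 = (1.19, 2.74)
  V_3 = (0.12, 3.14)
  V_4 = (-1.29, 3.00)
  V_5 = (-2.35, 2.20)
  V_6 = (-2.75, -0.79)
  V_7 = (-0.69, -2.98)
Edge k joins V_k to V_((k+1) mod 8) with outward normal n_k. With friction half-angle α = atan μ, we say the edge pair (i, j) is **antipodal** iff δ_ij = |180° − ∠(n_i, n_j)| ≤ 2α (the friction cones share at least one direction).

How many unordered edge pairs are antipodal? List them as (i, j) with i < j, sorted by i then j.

α = atan 0.4 = 21.80°;  2α = 43.60°
n_0 = (+0.9250, -0.3799)
n_1 = (+0.7756, +0.6312)
n_2 = (+0.3502, +0.9367)
n_3 = (-0.0988, +0.9951)
n_4 = (-0.6024, +0.7982)
n_5 = (-0.9912, +0.1326)
n_6 = (-0.7284, -0.6852)
n_7 = (-0.0444, -0.9990)
  (0,1): δ = 118.53°  ·
  (0,2): δ = 88.17°  ·
  (0,3): δ = 62.00°  ·
  (0,4): δ = 30.63°  ✓
  (0,5): δ = 14.71°  ✓
  (0,6): δ = 65.58°  ·
  (0,7): δ = 109.78°  ·
  (1,2): δ = 149.64°  ·
  (1,3): δ = 123.47°  ·
  (1,4): δ = 92.10°  ·
  (1,5): δ = 46.76°  ·
  (1,6): δ = 4.11°  ✓
  (1,7): δ = 48.32°  ·
  (2,3): δ = 153.83°  ·
  (2,4): δ = 122.46°  ·
  (2,5): δ = 77.12°  ·
  (2,6): δ = 26.25°  ✓
  (2,7): δ = 17.95°  ✓
  (3,4): δ = 148.63°  ·
  (3,5): δ = 103.29°  ·
  (3,6): δ = 52.42°  ·
  (3,7): δ = 8.22°  ✓
  (4,5): δ = 134.66°  ·
  (4,6): δ = 83.79°  ·
  (4,7): δ = 39.59°  ✓
  (5,6): δ = 129.13°  ·
  (5,7): δ = 84.93°  ·
  (6,7): δ = 135.79°  ·
antipodal pairs: 7

count = 7; pairs: (0,4), (0,5), (1,6), (2,6), (2,7), (3,7), (4,7)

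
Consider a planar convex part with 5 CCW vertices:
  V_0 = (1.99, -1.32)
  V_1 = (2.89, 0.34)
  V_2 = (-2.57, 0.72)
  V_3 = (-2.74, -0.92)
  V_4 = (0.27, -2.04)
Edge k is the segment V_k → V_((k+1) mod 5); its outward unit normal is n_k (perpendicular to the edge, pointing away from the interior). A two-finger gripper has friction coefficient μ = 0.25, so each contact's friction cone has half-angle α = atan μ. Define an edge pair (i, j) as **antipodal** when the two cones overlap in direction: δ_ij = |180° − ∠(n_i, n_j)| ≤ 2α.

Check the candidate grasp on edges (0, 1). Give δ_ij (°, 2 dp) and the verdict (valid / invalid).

α = atan 0.25 = 14.04°;  2α = 28.07°
edge 0: e_0 = (+0.90, +1.66);  n_0 = (+0.8791, -0.4766)
edge 1: e_1 = (-5.46, +0.38);  n_1 = (+0.0694, +0.9976)
∠(n_0, n_1) = 114.48°
δ = |180° − 114.48°| = 65.52°
65.52° > 2α = 28.07°  →  invalid

δ = 65.52°, invalid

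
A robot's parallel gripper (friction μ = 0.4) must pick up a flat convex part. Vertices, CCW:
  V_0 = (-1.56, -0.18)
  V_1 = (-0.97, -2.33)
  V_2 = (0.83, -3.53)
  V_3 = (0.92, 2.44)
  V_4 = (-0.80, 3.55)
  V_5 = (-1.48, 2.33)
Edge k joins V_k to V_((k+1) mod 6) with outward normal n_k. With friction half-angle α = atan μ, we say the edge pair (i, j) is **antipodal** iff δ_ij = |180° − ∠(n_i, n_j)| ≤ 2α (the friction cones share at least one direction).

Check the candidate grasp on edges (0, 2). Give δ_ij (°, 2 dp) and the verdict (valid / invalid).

α = atan 0.4 = 21.80°;  2α = 43.60°
edge 0: e_0 = (+0.59, -2.15);  n_0 = (-0.9643, -0.2646)
edge 2: e_2 = (+0.09, +5.97);  n_2 = (+0.9999, -0.0151)
∠(n_0, n_2) = 163.79°
δ = |180° − 163.79°| = 16.21°
16.21° ≤ 2α = 43.60°  →  valid

δ = 16.21°, valid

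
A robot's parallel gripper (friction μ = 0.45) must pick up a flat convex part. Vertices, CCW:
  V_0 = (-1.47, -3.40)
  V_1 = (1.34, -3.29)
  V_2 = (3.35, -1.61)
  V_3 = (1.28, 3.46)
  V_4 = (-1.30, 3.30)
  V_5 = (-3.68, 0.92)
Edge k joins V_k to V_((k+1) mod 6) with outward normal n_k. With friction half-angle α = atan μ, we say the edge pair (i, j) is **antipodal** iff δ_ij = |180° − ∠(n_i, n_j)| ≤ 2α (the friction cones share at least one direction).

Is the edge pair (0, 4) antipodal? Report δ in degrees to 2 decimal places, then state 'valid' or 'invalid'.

δ = 42.76°, valid

α = atan 0.45 = 24.23°;  2α = 48.46°
edge 0: e_0 = (+2.81, +0.11);  n_0 = (+0.0391, -0.9992)
edge 4: e_4 = (-2.38, -2.38);  n_4 = (-0.7071, +0.7071)
∠(n_0, n_4) = 137.24°
δ = |180° − 137.24°| = 42.76°
42.76° ≤ 2α = 48.46°  →  valid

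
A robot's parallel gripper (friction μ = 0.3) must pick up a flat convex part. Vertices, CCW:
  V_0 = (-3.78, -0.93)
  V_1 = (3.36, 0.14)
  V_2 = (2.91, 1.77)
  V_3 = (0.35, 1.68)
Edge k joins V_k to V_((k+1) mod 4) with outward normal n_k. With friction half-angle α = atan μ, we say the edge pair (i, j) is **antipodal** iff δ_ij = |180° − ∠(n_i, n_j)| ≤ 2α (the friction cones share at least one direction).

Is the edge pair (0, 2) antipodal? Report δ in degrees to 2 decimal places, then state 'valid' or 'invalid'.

δ = 6.51°, valid

α = atan 0.3 = 16.70°;  2α = 33.40°
edge 0: e_0 = (+7.14, +1.07);  n_0 = (+0.1482, -0.9890)
edge 2: e_2 = (-2.56, -0.09);  n_2 = (-0.0351, +0.9994)
∠(n_0, n_2) = 173.49°
δ = |180° − 173.49°| = 6.51°
6.51° ≤ 2α = 33.40°  →  valid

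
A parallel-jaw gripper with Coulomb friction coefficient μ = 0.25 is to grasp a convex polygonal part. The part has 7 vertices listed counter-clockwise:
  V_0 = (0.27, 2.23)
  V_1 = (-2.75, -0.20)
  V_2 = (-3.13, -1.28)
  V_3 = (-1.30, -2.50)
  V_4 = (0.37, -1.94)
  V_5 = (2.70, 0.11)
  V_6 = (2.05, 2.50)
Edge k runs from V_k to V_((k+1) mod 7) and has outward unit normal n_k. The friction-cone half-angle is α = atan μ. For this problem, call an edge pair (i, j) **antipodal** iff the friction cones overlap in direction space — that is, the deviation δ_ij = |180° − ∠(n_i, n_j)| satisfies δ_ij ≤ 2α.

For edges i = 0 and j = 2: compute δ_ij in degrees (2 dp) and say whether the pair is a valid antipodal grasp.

α = atan 0.25 = 14.04°;  2α = 28.07°
edge 0: e_0 = (-3.02, -2.43);  n_0 = (-0.6269, +0.7791)
edge 2: e_2 = (+1.83, -1.22);  n_2 = (-0.5547, -0.8321)
∠(n_0, n_2) = 107.49°
δ = |180° − 107.49°| = 72.51°
72.51° > 2α = 28.07°  →  invalid

δ = 72.51°, invalid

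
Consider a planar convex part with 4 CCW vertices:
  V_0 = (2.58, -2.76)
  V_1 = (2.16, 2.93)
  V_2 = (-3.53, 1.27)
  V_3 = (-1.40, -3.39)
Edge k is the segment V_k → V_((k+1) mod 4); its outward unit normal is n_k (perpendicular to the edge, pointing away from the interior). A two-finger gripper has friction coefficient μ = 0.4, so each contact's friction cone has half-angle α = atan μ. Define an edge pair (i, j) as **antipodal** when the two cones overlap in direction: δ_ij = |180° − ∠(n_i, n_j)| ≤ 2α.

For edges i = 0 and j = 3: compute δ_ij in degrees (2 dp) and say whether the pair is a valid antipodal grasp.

α = atan 0.4 = 21.80°;  2α = 43.60°
edge 0: e_0 = (-0.42, +5.69);  n_0 = (+0.9973, +0.0736)
edge 3: e_3 = (+3.98, +0.63);  n_3 = (+0.1563, -0.9877)
∠(n_0, n_3) = 85.23°
δ = |180° − 85.23°| = 94.77°
94.77° > 2α = 43.60°  →  invalid

δ = 94.77°, invalid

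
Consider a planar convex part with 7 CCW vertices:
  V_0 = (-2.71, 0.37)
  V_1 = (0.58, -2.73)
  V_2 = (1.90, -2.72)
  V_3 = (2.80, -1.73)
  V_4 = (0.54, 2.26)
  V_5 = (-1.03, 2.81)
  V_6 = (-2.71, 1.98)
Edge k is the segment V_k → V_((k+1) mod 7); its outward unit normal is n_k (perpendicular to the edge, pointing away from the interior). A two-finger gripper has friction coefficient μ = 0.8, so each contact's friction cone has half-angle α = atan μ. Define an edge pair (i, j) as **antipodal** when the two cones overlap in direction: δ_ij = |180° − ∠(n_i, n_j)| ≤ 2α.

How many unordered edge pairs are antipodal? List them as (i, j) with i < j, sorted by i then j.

count = 11; pairs: (0,3), (0,4), (0,5), (1,3), (1,4), (1,5), (2,4), (2,5), (2,6), (3,6), (4,6)

α = atan 0.8 = 38.66°;  2α = 77.32°
n_0 = (-0.6858, -0.7278)
n_1 = (+0.0076, -1.0000)
n_2 = (+0.7399, -0.6727)
n_3 = (+0.8701, +0.4928)
n_4 = (+0.3306, +0.9438)
n_5 = (-0.4429, +0.8966)
n_6 = (-1.0000, -0.0000)
  (0,1): δ = 136.27°  ·
  (0,2): δ = 88.98°  ·
  (0,3): δ = 17.18°  ✓
  (0,4): δ = 23.99°  ✓
  (0,5): δ = 69.59°  ✓
  (0,6): δ = 133.30°  ·
  (1,2): δ = 132.71°  ·
  (1,3): δ = 60.91°  ✓
  (1,4): δ = 19.74°  ✓
  (1,5): δ = 25.86°  ✓
  (1,6): δ = 89.57°  ·
  (2,3): δ = 108.20°  ·
  (2,4): δ = 67.03°  ✓
  (2,5): δ = 21.43°  ✓
  (2,6): δ = 42.27°  ✓
  (3,4): δ = 138.83°  ·
  (3,5): δ = 93.24°  ·
  (3,6): δ = 29.53°  ✓
  (4,5): δ = 134.40°  ·
  (4,6): δ = 70.69°  ✓
  (5,6): δ = 116.29°  ·
antipodal pairs: 11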